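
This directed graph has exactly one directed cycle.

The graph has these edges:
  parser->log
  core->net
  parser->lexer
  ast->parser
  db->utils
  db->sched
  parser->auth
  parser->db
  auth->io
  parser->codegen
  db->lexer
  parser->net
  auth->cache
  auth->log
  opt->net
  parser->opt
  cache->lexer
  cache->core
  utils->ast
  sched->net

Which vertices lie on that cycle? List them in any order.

DFS with gray/black marking from parser:
parser gray
  auth gray
    io gray
    io black
    log gray
    log black
    cache gray
      core gray
        net gray
        net black
      core black
      lexer gray
      lexer black
    cache black
  auth black
  parser→net: net black — skip
  codegen gray
  codegen black
  db gray
    db→lexer: lexer black — skip
    sched gray
      sched→net: net black — skip
    sched black
    utils gray
      ast gray
        ast→parser: parser is gray → back edge
Back edge closes the cycle parser → db → utils → ast → parser; its vertices are {db, ast, utils, parser}.

db, ast, utils, parser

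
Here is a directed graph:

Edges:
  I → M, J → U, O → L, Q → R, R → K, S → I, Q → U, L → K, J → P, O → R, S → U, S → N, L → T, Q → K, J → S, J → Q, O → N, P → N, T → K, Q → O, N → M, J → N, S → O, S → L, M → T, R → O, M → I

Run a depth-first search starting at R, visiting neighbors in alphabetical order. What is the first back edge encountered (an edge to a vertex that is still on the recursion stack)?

I->M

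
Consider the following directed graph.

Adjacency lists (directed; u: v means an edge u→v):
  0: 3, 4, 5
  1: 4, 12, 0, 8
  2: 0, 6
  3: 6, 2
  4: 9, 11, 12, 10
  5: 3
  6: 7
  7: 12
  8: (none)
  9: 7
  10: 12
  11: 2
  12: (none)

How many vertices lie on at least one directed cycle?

A vertex is on a directed cycle iff it belongs to a strongly connected component of size ≥ 2 (or has a self-loop).
The vertices on cycles are {0, 2, 3, 4, 5, 11} — 6 in total.

6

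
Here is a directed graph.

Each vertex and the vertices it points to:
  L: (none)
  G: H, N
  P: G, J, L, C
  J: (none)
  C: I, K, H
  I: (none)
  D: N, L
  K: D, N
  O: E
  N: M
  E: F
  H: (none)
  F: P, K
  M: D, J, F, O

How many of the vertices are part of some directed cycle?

A vertex is on a directed cycle iff it belongs to a strongly connected component of size ≥ 2 (or has a self-loop).
The vertices on cycles are {C, D, E, F, G, K, M, N, O, P} — 10 in total.

10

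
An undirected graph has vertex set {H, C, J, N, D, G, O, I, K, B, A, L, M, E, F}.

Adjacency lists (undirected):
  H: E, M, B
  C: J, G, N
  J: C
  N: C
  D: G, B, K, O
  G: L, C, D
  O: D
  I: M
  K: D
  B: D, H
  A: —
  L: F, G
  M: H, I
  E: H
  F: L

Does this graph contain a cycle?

DFS, tracking each vertex's parent; an edge to a visited non-parent vertex closes a cycle.
Start from J:
visit J (parent –)
  visit C (parent J)
    C–J: parent, skip
    visit G (parent C)
      visit L (parent G)
        visit F (parent L)
          F–L: parent, skip
        L–G: parent, skip
      G–C: parent, skip
      visit D (parent G)
        D–G: parent, skip
        visit B (parent D)
          B–D: parent, skip
          visit H (parent B)
            visit E (parent H)
              E–H: parent, skip
            visit M (parent H)
              M–H: parent, skip
              visit I (parent M)
                I–M: parent, skip
            H–B: parent, skip
        visit K (parent D)
          K–D: parent, skip
        visit O (parent D)
          O–D: parent, skip
    visit N (parent C)
      N–C: parent, skip
visit A (parent –)
No non-parent visited neighbor found — the graph is a forest.

No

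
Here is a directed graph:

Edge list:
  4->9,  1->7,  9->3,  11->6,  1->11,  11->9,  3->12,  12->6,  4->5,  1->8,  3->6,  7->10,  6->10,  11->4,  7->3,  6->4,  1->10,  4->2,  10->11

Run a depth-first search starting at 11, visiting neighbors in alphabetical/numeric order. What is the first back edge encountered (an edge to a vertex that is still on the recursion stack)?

DFS from 11 (visiting neighbors in alphabetical/numeric order); mark gray on enter, black on exit:
11 gray
  4 gray
    2 gray
    2 black
    5 gray
    5 black
    9 gray
      3 gray
        6 gray
          6→4: 4 is gray → back edge
First back edge: 6 → 4.

6→4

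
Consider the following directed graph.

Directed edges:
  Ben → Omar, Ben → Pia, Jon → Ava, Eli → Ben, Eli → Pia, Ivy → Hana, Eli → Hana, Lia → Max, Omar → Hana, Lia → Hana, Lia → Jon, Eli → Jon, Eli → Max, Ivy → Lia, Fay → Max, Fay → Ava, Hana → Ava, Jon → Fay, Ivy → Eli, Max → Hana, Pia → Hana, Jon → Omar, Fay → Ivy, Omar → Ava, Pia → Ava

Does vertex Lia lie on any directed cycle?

Lia is on a cycle iff Lia can reach itself via ≥1 edge.
Lia → Jon → Fay → Ivy → Lia — yes.

Yes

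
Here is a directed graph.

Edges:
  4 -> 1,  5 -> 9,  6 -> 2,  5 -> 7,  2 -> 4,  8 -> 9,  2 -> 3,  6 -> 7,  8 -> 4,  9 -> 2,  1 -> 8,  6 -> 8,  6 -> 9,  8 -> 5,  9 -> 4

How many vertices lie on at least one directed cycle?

A vertex is on a directed cycle iff it belongs to a strongly connected component of size ≥ 2 (or has a self-loop).
The vertices on cycles are {1, 2, 4, 5, 8, 9} — 6 in total.

6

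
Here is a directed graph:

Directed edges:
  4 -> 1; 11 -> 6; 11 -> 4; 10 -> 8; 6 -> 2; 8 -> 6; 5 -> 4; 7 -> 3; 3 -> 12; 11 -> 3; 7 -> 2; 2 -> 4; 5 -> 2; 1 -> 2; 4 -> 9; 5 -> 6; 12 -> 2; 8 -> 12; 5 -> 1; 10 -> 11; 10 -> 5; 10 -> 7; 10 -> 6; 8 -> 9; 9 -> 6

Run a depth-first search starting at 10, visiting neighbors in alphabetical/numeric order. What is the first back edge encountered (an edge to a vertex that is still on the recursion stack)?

4→1

DFS from 10 (visiting neighbors in alphabetical/numeric order); mark gray on enter, black on exit:
10 gray
  5 gray
    1 gray
      2 gray
        4 gray
          4→1: 1 is gray → back edge
First back edge: 4 → 1.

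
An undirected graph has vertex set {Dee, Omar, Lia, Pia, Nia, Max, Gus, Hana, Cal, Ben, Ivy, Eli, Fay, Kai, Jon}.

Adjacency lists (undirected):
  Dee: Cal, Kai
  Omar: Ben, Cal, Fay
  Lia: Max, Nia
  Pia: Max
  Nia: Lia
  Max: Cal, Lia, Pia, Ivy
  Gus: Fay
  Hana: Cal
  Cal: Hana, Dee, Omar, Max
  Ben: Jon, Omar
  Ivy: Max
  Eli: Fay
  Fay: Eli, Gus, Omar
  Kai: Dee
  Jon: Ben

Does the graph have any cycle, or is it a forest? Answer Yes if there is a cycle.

DFS, tracking each vertex's parent; an edge to a visited non-parent vertex closes a cycle.
Start from Fay:
visit Fay (parent –)
  visit Eli (parent Fay)
    Eli–Fay: parent, skip
  visit Gus (parent Fay)
    Gus–Fay: parent, skip
  visit Omar (parent Fay)
    visit Ben (parent Omar)
      visit Jon (parent Ben)
        Jon–Ben: parent, skip
      Ben–Omar: parent, skip
    visit Cal (parent Omar)
      visit Hana (parent Cal)
        Hana–Cal: parent, skip
      visit Dee (parent Cal)
        Dee–Cal: parent, skip
        visit Kai (parent Dee)
          Kai–Dee: parent, skip
      Cal–Omar: parent, skip
      visit Max (parent Cal)
        Max–Cal: parent, skip
        visit Lia (parent Max)
          Lia–Max: parent, skip
          visit Nia (parent Lia)
            Nia–Lia: parent, skip
        visit Pia (parent Max)
          Pia–Max: parent, skip
        visit Ivy (parent Max)
          Ivy–Max: parent, skip
    Omar–Fay: parent, skip
No non-parent visited neighbor found — the graph is a forest.

No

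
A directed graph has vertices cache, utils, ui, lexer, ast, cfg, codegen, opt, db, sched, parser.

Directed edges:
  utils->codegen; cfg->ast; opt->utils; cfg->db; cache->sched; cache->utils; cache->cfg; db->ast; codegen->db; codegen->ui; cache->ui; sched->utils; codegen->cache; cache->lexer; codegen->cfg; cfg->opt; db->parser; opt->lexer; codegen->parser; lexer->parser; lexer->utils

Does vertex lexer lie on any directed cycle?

lexer is on a cycle iff lexer can reach itself via ≥1 edge.
lexer → utils → codegen → cache → lexer — yes.

Yes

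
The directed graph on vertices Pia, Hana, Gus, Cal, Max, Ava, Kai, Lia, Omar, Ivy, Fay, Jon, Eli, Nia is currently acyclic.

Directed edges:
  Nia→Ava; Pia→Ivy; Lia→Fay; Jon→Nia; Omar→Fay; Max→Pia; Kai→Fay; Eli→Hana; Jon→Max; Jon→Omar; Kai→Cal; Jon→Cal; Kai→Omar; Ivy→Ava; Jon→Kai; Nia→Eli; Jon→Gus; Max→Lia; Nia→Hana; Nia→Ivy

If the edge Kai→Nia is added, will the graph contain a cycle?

No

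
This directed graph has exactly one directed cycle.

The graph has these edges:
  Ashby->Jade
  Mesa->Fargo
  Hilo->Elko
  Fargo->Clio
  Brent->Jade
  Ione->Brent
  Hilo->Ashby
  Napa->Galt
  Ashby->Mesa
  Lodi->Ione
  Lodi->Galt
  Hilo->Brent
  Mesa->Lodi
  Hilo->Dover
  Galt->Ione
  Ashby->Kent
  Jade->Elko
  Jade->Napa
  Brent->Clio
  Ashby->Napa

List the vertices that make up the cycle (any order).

Galt, Ione, Jade, Napa, Brent

DFS with gray/black marking from Brent:
Brent gray
  Jade gray
    Elko gray
    Elko black
    Napa gray
      Galt gray
        Ione gray
          Ione→Brent: Brent is gray → back edge
Back edge closes the cycle Brent → Jade → Napa → Galt → Ione → Brent; its vertices are {Galt, Ione, Jade, Napa, Brent}.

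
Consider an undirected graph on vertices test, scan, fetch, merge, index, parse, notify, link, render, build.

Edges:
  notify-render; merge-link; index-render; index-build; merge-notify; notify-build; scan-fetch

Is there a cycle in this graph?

DFS, tracking each vertex's parent; an edge to a visited non-parent vertex closes a cycle.
Start from merge:
visit merge (parent –)
  visit link (parent merge)
    link–merge: parent, skip
  visit notify (parent merge)
    notify–merge: parent, skip
    visit build (parent notify)
      build–notify: parent, skip
      visit index (parent build)
        index–build: parent, skip
        visit render (parent index)
          render–index: parent, skip
          render–notify: notify visited and ≠ parent → cycle
Cycle: notify – build – index – render – notify.

Yes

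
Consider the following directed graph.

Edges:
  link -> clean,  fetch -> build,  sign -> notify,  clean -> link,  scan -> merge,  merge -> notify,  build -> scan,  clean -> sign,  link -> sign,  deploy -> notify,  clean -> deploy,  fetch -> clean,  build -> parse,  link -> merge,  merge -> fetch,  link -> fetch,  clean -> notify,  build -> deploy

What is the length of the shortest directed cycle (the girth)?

For each vertex v, BFS finds the shortest path from v back to v.
The shortest such closed walk is clean → link → clean, length 2.

2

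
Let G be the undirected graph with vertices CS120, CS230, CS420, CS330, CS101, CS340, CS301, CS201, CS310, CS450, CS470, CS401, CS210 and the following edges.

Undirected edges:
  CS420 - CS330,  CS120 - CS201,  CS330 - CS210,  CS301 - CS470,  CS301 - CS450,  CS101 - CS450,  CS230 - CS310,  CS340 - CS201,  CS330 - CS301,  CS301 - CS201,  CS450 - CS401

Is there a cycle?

No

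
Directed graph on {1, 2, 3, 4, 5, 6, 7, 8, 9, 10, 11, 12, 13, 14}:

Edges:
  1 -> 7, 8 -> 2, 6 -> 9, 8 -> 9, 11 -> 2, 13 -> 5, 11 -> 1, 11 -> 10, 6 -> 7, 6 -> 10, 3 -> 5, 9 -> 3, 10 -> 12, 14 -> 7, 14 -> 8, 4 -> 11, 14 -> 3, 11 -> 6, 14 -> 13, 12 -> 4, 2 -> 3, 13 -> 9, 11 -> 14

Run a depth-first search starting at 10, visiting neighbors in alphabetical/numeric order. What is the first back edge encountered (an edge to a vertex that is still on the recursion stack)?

DFS from 10 (visiting neighbors in alphabetical/numeric order); mark gray on enter, black on exit:
10 gray
  12 gray
    4 gray
      11 gray
        1 gray
          7 gray
          7 black
        1 black
        2 gray
          3 gray
            5 gray
            5 black
          3 black
        2 black
        6 gray
          6→7: 7 black — skip
          9 gray
            9→3: 3 black — skip
          9 black
          6→10: 10 is gray → back edge
First back edge: 6 → 10.

6->10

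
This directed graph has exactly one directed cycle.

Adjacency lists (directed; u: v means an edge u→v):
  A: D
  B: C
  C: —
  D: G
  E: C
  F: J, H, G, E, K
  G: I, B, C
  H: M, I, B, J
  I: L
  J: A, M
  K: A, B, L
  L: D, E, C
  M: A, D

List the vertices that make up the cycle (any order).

D, G, I, L

DFS with gray/black marking from G:
G gray
  I gray
    L gray
      D gray
        D→G: G is gray → back edge
Back edge closes the cycle G → I → L → D → G; its vertices are {D, G, I, L}.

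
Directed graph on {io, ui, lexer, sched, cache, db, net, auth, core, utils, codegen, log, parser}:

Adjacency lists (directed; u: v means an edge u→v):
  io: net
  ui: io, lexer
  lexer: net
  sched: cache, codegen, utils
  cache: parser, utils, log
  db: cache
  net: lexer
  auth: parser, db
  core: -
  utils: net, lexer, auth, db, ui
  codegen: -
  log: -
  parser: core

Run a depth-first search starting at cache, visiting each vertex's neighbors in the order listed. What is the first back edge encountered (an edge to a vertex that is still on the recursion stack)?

lexer->net

DFS from cache (visiting each vertex's neighbors in the order listed); mark gray on enter, black on exit:
cache gray
  parser gray
    core gray
    core black
  parser black
  utils gray
    net gray
      lexer gray
        lexer→net: net is gray → back edge
First back edge: lexer → net.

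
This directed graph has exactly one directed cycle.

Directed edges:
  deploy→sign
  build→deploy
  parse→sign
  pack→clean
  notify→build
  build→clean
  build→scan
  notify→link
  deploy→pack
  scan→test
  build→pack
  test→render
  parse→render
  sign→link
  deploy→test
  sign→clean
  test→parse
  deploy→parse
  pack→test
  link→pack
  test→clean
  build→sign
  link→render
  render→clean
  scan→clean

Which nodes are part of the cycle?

DFS with gray/black marking from parse:
parse gray
  sign gray
    link gray
      pack gray
        clean gray
        clean black
        test gray
          render gray
            render→clean: clean black — skip
          render black
          test→parse: parse is gray → back edge
Back edge closes the cycle parse → sign → link → pack → test → parse; its vertices are {link, pack, sign, test, parse}.

link, pack, sign, test, parse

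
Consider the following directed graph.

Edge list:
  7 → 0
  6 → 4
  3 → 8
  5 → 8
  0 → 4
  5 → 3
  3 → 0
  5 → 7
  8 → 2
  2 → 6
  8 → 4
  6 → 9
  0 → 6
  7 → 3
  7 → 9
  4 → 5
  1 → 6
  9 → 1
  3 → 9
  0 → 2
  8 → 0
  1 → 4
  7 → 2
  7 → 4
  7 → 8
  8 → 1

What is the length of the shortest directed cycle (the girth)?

For each vertex v, BFS finds the shortest path from v back to v.
The shortest such closed walk is 5 → 7 → 4 → 5, length 3.

3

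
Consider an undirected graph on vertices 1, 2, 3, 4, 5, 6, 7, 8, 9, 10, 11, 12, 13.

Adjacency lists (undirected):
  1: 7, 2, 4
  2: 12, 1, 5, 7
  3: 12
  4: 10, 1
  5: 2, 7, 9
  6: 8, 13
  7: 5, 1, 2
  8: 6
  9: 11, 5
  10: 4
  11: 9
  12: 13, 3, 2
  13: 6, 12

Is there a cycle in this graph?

DFS, tracking each vertex's parent; an edge to a visited non-parent vertex closes a cycle.
Start from 4:
visit 4 (parent –)
  visit 10 (parent 4)
    10–4: parent, skip
  visit 1 (parent 4)
    visit 7 (parent 1)
      visit 5 (parent 7)
        visit 2 (parent 5)
          visit 12 (parent 2)
            visit 13 (parent 12)
              visit 6 (parent 13)
                visit 8 (parent 6)
                  8–6: parent, skip
                6–13: parent, skip
              13–12: parent, skip
            visit 3 (parent 12)
              3–12: parent, skip
            12–2: parent, skip
          2–1: 1 visited and ≠ parent → cycle
Cycle: 1 – 7 – 5 – 2 – 1.

Yes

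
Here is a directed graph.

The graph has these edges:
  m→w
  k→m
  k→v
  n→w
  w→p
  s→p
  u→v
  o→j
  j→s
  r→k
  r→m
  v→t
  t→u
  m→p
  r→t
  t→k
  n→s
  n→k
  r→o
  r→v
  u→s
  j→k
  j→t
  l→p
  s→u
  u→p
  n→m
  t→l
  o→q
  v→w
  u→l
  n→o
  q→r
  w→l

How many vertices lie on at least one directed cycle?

A vertex is on a directed cycle iff it belongs to a strongly connected component of size ≥ 2 (or has a self-loop).
The vertices on cycles are {k, o, q, r, s, t, u, v} — 8 in total.

8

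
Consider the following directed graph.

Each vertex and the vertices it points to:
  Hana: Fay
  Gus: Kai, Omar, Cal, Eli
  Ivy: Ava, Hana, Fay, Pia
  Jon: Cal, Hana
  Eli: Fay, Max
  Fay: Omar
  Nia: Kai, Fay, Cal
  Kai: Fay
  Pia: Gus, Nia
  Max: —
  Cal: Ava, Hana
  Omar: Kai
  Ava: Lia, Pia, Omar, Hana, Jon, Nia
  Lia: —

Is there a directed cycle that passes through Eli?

No

Eli lies on a cycle iff there is a path from Eli back to itself.
Exploring from Eli, it never reaches itself; equivalently, its strongly connected component is a singleton.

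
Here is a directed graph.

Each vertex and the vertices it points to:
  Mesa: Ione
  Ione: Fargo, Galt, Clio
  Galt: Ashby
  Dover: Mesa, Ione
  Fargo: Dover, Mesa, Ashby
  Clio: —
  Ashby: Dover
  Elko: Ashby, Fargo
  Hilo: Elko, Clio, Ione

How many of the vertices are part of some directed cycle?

A vertex is on a directed cycle iff it belongs to a strongly connected component of size ≥ 2 (or has a self-loop).
The vertices on cycles are {Galt, Ione, Mesa, Ashby, Dover, Fargo} — 6 in total.

6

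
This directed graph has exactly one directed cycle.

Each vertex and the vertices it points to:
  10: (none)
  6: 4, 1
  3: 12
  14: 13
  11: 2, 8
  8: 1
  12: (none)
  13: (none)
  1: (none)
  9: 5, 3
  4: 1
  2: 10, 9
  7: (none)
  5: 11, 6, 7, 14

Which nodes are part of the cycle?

DFS with gray/black marking from 9:
9 gray
  5 gray
    11 gray
      2 gray
        10 gray
        10 black
        2→9: 9 is gray → back edge
Back edge closes the cycle 9 → 5 → 11 → 2 → 9; its vertices are {2, 5, 9, 11}.

2, 5, 9, 11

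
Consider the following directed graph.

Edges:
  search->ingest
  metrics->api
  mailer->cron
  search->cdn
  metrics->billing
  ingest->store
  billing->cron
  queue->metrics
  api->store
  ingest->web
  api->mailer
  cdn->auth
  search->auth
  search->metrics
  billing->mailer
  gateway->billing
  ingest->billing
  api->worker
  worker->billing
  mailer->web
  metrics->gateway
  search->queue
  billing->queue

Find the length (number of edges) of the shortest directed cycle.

3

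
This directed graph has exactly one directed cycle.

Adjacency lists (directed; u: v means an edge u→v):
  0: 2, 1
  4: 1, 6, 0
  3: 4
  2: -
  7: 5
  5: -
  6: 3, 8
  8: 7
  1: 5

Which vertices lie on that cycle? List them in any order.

3, 4, 6

DFS with gray/black marking from 4:
4 gray
  1 gray
    5 gray
    5 black
  1 black
  6 gray
    3 gray
      3→4: 4 is gray → back edge
Back edge closes the cycle 4 → 6 → 3 → 4; its vertices are {3, 4, 6}.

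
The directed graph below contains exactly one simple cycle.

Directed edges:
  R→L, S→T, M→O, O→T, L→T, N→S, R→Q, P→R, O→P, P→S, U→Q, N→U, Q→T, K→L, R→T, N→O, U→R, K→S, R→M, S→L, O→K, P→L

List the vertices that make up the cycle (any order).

DFS with gray/black marking from O:
O gray
  T gray
  T black
  P gray
    R gray
      R→T: T black — skip
      L gray
        L→T: T black — skip
      L black
      M gray
        M→O: O is gray → back edge
Back edge closes the cycle O → P → R → M → O; its vertices are {M, O, P, R}.

M, O, P, R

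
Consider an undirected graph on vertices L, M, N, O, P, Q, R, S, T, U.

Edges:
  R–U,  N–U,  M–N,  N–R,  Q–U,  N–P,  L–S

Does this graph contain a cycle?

Yes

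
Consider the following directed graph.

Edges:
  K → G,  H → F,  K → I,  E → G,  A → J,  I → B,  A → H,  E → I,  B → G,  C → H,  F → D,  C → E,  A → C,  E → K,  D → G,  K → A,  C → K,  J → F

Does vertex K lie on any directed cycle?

Yes

K is on a cycle iff K can reach itself via ≥1 edge.
K → A → C → K — yes.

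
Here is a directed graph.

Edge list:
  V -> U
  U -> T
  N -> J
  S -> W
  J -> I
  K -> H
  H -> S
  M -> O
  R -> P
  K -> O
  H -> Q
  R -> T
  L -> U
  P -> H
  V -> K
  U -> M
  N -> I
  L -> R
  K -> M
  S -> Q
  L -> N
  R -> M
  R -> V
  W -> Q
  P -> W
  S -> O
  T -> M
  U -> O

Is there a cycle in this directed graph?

No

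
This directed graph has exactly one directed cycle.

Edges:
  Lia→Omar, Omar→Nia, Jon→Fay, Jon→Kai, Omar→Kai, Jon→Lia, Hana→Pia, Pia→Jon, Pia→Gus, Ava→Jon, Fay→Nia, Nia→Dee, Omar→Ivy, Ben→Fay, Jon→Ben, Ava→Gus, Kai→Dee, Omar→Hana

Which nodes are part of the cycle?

Jon, Lia, Pia, Hana, Omar

DFS with gray/black marking from Jon:
Jon gray
  Lia gray
    Omar gray
      Ivy gray
      Ivy black
      Hana gray
        Pia gray
          Pia→Jon: Jon is gray → back edge
Back edge closes the cycle Jon → Lia → Omar → Hana → Pia → Jon; its vertices are {Jon, Lia, Pia, Hana, Omar}.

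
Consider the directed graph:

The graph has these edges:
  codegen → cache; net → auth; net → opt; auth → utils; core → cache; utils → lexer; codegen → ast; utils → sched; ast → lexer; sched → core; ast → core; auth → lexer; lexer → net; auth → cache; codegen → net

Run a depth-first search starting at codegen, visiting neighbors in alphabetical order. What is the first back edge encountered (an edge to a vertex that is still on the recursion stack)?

auth->lexer

DFS from codegen (visiting neighbors in alphabetical order); mark gray on enter, black on exit:
codegen gray
  ast gray
    core gray
      cache gray
      cache black
    core black
    lexer gray
      net gray
        auth gray
          auth→cache: cache black — skip
          auth→lexer: lexer is gray → back edge
First back edge: auth → lexer.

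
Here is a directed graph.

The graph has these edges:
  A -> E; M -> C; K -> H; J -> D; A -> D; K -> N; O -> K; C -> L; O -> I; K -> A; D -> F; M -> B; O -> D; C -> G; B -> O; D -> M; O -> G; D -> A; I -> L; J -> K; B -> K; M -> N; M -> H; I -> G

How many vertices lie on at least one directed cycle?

6

A vertex is on a directed cycle iff it belongs to a strongly connected component of size ≥ 2 (or has a self-loop).
The vertices on cycles are {A, B, D, K, M, O} — 6 in total.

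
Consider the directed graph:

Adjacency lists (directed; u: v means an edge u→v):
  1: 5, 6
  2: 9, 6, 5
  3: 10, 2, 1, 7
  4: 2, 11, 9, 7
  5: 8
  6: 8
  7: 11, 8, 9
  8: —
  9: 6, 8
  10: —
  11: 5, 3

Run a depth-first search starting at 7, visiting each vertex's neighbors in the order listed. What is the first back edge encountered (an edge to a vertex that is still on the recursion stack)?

DFS from 7 (visiting each vertex's neighbors in the order listed); mark gray on enter, black on exit:
7 gray
  11 gray
    5 gray
      8 gray
      8 black
    5 black
    3 gray
      10 gray
      10 black
      2 gray
        9 gray
          6 gray
            6→8: 8 black — skip
          6 black
          9→8: 8 black — skip
        9 black
        2→6: 6 black — skip
        2→5: 5 black — skip
      2 black
      1 gray
        1→5: 5 black — skip
        1→6: 6 black — skip
      1 black
      3→7: 7 is gray → back edge
First back edge: 3 → 7.

3->7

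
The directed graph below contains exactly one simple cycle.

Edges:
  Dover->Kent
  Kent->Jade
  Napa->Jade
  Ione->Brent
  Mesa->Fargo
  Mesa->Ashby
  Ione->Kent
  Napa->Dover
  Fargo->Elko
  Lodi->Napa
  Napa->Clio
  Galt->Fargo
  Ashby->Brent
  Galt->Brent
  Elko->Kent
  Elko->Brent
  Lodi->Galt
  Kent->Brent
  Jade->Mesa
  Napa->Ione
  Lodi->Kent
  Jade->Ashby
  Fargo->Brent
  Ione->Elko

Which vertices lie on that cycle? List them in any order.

DFS with gray/black marking from Jade:
Jade gray
  Ashby gray
    Brent gray
    Brent black
  Ashby black
  Mesa gray
    Fargo gray
      Elko gray
        Elko→Brent: Brent black — skip
        Kent gray
          Kent→Brent: Brent black — skip
          Kent→Jade: Jade is gray → back edge
Back edge closes the cycle Jade → Mesa → Fargo → Elko → Kent → Jade; its vertices are {Elko, Jade, Kent, Mesa, Fargo}.

Elko, Jade, Kent, Mesa, Fargo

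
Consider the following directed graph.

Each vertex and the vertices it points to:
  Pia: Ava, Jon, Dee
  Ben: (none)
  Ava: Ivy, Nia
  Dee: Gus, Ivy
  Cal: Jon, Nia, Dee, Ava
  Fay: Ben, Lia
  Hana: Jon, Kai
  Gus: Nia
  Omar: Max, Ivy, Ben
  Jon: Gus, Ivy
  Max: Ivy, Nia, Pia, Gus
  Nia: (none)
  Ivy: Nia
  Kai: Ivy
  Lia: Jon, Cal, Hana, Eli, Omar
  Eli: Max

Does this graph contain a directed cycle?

DFS with white/gray/black marking, starting from Jon:
Jon gray
  Gus gray
    Nia gray
    Nia black
  Gus black
  Ivy gray
    Ivy→Nia: Nia black — skip
  Ivy black
Jon black
Pia gray
  Ava gray
    Ava→Ivy: Ivy black — skip
    Ava→Nia: Nia black — skip
  Ava black
  Pia→Jon: Jon black — skip
  Dee gray
    Dee→Gus: Gus black — skip
    Dee→Ivy: Ivy black — skip
  Dee black
Pia black
Ben gray
Ben black
Cal gray
  Cal→Jon: Jon black — skip
  Cal→Nia: Nia black — skip
  Cal→Dee: Dee black — skip
  Cal→Ava: Ava black — skip
Cal black
Fay gray
  Fay→Ben: Ben black — skip
  Lia gray
    Lia→Jon: Jon black — skip
    Lia→Cal: Cal black — skip
    Hana gray
      Hana→Jon: Jon black — skip
      Kai gray
        Kai→Ivy: Ivy black — skip
      Kai black
    Hana black
    Eli gray
      Max gray
        Max→Ivy: Ivy black — skip
        Max→Nia: Nia black — skip
        Max→Pia: Pia black — skip
        Max→Gus: Gus black — skip
      Max black
    Eli black
    Omar gray
      Omar→Max: Max black — skip
      Omar→Ivy: Ivy black — skip
      Omar→Ben: Ben black — skip
    Omar black
  Lia black
Fay black
Every edge goes to a white or black vertex — no back edge, so the graph is acyclic.

No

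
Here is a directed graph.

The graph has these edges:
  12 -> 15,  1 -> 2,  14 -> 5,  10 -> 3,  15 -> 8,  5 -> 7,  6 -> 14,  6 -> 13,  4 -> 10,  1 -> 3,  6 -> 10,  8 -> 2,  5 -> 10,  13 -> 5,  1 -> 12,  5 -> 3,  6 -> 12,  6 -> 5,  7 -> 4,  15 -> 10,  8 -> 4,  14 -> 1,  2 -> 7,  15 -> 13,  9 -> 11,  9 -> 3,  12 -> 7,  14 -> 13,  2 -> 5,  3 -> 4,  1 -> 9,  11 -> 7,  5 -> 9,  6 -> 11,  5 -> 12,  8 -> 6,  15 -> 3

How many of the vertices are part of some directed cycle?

A vertex is on a directed cycle iff it belongs to a strongly connected component of size ≥ 2 (or has a self-loop).
The vertices on cycles are {1, 2, 3, 4, 5, 6, 8, 10, 12, 13, 14, 15} — 12 in total.

12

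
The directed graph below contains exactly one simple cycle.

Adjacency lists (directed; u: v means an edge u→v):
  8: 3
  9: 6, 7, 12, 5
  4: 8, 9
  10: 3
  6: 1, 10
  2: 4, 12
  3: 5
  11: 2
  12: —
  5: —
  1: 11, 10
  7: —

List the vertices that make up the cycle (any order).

1, 2, 4, 6, 9, 11

DFS with gray/black marking from 4:
4 gray
  8 gray
    3 gray
      5 gray
      5 black
    3 black
  8 black
  9 gray
    6 gray
      1 gray
        11 gray
          2 gray
            2→4: 4 is gray → back edge
Back edge closes the cycle 4 → 9 → 6 → 1 → 11 → 2 → 4; its vertices are {1, 2, 4, 6, 9, 11}.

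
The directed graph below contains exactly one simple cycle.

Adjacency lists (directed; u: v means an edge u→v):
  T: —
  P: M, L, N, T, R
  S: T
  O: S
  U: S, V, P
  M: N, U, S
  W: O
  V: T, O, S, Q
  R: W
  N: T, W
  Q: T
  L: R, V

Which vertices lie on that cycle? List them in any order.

M, P, U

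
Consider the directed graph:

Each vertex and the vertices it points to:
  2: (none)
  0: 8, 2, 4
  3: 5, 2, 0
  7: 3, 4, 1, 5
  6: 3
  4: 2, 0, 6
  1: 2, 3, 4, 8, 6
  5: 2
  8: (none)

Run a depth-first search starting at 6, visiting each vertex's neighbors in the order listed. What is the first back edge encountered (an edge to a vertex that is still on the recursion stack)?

4->0

DFS from 6 (visiting each vertex's neighbors in the order listed); mark gray on enter, black on exit:
6 gray
  3 gray
    5 gray
      2 gray
      2 black
    5 black
    3→2: 2 black — skip
    0 gray
      8 gray
      8 black
      0→2: 2 black — skip
      4 gray
        4→2: 2 black — skip
        4→0: 0 is gray → back edge
First back edge: 4 → 0.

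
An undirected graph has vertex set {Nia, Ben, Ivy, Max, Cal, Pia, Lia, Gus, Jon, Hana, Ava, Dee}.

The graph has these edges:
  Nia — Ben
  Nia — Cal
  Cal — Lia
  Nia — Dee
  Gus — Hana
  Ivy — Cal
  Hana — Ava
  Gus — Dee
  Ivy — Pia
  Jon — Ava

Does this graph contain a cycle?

No

DFS, tracking each vertex's parent; an edge to a visited non-parent vertex closes a cycle.
Start from Ava:
visit Ava (parent –)
  visit Hana (parent Ava)
    Hana–Ava: parent, skip
    visit Gus (parent Hana)
      Gus–Hana: parent, skip
      visit Dee (parent Gus)
        Dee–Gus: parent, skip
        visit Nia (parent Dee)
          visit Ben (parent Nia)
            Ben–Nia: parent, skip
          visit Cal (parent Nia)
            visit Lia (parent Cal)
              Lia–Cal: parent, skip
            visit Ivy (parent Cal)
              Ivy–Cal: parent, skip
              visit Pia (parent Ivy)
                Pia–Ivy: parent, skip
            Cal–Nia: parent, skip
          Nia–Dee: parent, skip
  visit Jon (parent Ava)
    Jon–Ava: parent, skip
visit Max (parent –)
No non-parent visited neighbor found — the graph is a forest.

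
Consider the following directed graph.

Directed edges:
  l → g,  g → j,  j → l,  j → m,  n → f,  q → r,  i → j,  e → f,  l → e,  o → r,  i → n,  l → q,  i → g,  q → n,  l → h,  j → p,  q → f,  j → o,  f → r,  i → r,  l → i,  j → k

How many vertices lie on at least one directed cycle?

A vertex is on a directed cycle iff it belongs to a strongly connected component of size ≥ 2 (or has a self-loop).
The vertices on cycles are {g, i, j, l} — 4 in total.

4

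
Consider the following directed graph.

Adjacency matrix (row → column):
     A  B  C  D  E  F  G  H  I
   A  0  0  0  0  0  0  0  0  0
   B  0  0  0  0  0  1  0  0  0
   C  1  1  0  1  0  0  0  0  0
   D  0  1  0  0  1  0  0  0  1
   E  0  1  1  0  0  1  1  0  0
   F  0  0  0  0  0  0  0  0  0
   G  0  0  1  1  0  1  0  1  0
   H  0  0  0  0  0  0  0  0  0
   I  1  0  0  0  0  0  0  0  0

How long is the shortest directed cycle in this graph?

3

For each vertex v, BFS finds the shortest path from v back to v.
The shortest such closed walk is E → G → D → E, length 3.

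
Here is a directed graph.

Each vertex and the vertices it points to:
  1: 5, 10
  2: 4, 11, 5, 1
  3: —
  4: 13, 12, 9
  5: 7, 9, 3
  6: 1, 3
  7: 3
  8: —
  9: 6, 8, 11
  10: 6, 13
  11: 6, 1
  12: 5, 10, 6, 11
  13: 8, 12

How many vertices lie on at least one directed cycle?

A vertex is on a directed cycle iff it belongs to a strongly connected component of size ≥ 2 (or has a self-loop).
The vertices on cycles are {1, 5, 6, 9, 10, 11, 12, 13} — 8 in total.

8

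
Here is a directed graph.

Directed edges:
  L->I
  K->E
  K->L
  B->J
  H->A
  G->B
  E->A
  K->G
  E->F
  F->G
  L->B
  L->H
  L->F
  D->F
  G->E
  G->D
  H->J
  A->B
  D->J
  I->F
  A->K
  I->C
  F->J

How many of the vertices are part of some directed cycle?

A vertex is on a directed cycle iff it belongs to a strongly connected component of size ≥ 2 (or has a self-loop).
The vertices on cycles are {A, D, E, F, G, H, I, K, L} — 9 in total.

9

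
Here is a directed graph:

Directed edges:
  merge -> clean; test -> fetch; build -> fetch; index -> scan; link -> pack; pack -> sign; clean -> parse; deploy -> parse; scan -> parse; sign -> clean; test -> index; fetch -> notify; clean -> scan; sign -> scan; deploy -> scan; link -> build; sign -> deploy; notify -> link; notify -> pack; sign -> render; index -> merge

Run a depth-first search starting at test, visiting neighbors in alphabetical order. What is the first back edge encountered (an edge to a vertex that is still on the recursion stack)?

build->fetch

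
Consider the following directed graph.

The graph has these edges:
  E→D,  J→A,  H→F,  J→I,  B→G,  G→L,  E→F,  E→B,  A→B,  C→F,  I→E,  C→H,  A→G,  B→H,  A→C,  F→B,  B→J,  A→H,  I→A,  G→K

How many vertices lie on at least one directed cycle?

A vertex is on a directed cycle iff it belongs to a strongly connected component of size ≥ 2 (or has a self-loop).
The vertices on cycles are {A, B, C, E, F, H, I, J} — 8 in total.

8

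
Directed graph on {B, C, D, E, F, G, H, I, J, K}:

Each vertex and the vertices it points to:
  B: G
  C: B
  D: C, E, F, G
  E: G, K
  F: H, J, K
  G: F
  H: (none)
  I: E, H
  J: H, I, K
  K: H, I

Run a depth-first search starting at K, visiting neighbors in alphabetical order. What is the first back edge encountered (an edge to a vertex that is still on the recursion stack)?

J->I

DFS from K (visiting neighbors in alphabetical order); mark gray on enter, black on exit:
K gray
  H gray
  H black
  I gray
    E gray
      G gray
        F gray
          F→H: H black — skip
          J gray
            J→H: H black — skip
            J→I: I is gray → back edge
First back edge: J → I.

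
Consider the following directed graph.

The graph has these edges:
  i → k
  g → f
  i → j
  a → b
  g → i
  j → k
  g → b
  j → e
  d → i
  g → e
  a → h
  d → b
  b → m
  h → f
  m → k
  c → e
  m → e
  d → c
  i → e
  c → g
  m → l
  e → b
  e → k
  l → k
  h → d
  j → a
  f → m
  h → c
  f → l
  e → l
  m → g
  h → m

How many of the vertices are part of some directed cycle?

11

A vertex is on a directed cycle iff it belongs to a strongly connected component of size ≥ 2 (or has a self-loop).
The vertices on cycles are {a, b, c, d, e, f, g, h, i, j, m} — 11 in total.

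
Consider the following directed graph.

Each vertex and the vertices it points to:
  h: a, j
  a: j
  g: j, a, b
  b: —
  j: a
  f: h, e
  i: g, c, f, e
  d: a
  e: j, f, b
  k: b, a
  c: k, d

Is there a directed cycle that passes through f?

Yes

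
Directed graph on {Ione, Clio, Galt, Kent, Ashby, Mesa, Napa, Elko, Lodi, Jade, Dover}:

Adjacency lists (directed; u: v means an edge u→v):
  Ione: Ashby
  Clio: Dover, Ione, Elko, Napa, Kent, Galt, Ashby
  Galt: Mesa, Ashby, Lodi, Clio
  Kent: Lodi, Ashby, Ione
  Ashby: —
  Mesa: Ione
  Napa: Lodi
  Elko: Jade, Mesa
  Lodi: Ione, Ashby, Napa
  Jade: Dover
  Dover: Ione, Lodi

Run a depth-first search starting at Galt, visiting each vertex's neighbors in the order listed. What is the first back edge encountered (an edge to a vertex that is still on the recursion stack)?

Napa→Lodi

DFS from Galt (visiting each vertex's neighbors in the order listed); mark gray on enter, black on exit:
Galt gray
  Mesa gray
    Ione gray
      Ashby gray
      Ashby black
    Ione black
  Mesa black
  Galt→Ashby: Ashby black — skip
  Lodi gray
    Lodi→Ione: Ione black — skip
    Lodi→Ashby: Ashby black — skip
    Napa gray
      Napa→Lodi: Lodi is gray → back edge
First back edge: Napa → Lodi.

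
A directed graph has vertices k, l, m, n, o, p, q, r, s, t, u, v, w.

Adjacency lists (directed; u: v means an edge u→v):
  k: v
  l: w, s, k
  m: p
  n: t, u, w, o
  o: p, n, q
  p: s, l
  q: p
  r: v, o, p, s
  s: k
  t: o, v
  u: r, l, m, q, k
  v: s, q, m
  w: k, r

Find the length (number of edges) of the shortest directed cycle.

For each vertex v, BFS finds the shortest path from v back to v.
The shortest such closed walk is n → o → n, length 2.

2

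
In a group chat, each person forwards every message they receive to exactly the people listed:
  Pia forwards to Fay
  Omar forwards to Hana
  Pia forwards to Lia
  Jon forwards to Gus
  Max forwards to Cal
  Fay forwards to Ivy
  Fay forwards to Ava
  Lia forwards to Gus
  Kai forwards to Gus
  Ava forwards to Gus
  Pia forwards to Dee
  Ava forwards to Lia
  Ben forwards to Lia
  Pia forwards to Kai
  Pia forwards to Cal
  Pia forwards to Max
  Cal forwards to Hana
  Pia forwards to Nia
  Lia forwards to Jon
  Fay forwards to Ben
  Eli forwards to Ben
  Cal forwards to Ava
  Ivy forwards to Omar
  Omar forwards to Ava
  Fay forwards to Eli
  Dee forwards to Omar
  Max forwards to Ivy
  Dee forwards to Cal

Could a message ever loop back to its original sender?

No

DFS with white/gray/black marking, starting from Cal:
Cal gray
  Hana gray
  Hana black
  Ava gray
    Lia gray
      Gus gray
      Gus black
      Jon gray
        Jon→Gus: Gus black — skip
      Jon black
    Lia black
    Ava→Gus: Gus black — skip
  Ava black
Cal black
Eli gray
  Ben gray
    Ben→Lia: Lia black — skip
  Ben black
Eli black
Nia gray
Nia black
Ivy gray
  Omar gray
    Omar→Hana: Hana black — skip
    Omar→Ava: Ava black — skip
  Omar black
Ivy black
Kai gray
  Kai→Gus: Gus black — skip
Kai black
Max gray
  Max→Ivy: Ivy black — skip
  Max→Cal: Cal black — skip
Max black
Pia gray
  Fay gray
    Fay→Ivy: Ivy black — skip
    Fay→Ava: Ava black — skip
    Fay→Ben: Ben black — skip
    Fay→Eli: Eli black — skip
  Fay black
  Pia→Nia: Nia black — skip
  Dee gray
    Dee→Cal: Cal black — skip
    Dee→Omar: Omar black — skip
  Dee black
  Pia→Cal: Cal black — skip
  Pia→Lia: Lia black — skip
  Pia→Kai: Kai black — skip
  Pia→Max: Max black — skip
Pia black
Every edge goes to a white or black vertex — no back edge, so the graph is acyclic.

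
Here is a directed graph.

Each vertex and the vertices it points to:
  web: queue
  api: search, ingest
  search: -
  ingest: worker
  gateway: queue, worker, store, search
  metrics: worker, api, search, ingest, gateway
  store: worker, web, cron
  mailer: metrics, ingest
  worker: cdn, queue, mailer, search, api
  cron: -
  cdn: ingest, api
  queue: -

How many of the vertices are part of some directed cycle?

A vertex is on a directed cycle iff it belongs to a strongly connected component of size ≥ 2 (or has a self-loop).
The vertices on cycles are {api, cdn, store, ingest, mailer, worker, gateway, metrics} — 8 in total.

8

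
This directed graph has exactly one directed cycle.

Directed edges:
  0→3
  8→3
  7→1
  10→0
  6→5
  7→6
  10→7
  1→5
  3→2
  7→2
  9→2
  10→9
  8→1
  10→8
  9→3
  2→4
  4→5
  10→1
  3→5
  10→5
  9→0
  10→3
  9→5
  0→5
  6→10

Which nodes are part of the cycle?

6, 7, 10

DFS with gray/black marking from 10:
10 gray
  3 gray
    2 gray
      4 gray
        5 gray
        5 black
      4 black
    2 black
    3→5: 5 black — skip
  3 black
  7 gray
    7→2: 2 black — skip
    1 gray
      1→5: 5 black — skip
    1 black
    6 gray
      6→10: 10 is gray → back edge
Back edge closes the cycle 10 → 7 → 6 → 10; its vertices are {6, 7, 10}.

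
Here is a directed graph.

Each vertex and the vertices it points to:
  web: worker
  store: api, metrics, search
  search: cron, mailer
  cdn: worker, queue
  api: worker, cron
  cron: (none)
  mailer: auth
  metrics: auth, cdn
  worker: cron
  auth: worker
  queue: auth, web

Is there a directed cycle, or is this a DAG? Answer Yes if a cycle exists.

No

DFS with white/gray/black marking, starting from auth:
auth gray
  worker gray
    cron gray
    cron black
  worker black
auth black
web gray
  web→worker: worker black — skip
web black
store gray
  api gray
    api→worker: worker black — skip
    api→cron: cron black — skip
  api black
  metrics gray
    metrics→auth: auth black — skip
    cdn gray
      cdn→worker: worker black — skip
      queue gray
        queue→auth: auth black — skip
        queue→web: web black — skip
      queue black
    cdn black
  metrics black
  search gray
    search→cron: cron black — skip
    mailer gray
      mailer→auth: auth black — skip
    mailer black
  search black
store black
Every edge goes to a white or black vertex — no back edge, so the graph is acyclic.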